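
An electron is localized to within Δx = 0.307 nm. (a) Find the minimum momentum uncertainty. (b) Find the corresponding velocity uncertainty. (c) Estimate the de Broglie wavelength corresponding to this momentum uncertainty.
(a) Δp_min = 1.718 × 10^-25 kg·m/s
(b) Δv_min = 188.547 km/s
(c) λ_dB = 3.858 nm

Step-by-step:

(a) From the uncertainty principle:
Δp_min = ℏ/(2Δx) = (1.055e-34 J·s)/(2 × 3.070e-10 m) = 1.718e-25 kg·m/s

(b) The velocity uncertainty:
Δv = Δp/m = (1.718e-25 kg·m/s)/(9.109e-31 kg) = 1.885e+05 m/s = 188.547 km/s

(c) The de Broglie wavelength for this momentum:
λ = h/p = (6.626e-34 J·s)/(1.718e-25 kg·m/s) = 3.858e-09 m = 3.858 nm

Note: The de Broglie wavelength is comparable to the localization size, as expected from wave-particle duality.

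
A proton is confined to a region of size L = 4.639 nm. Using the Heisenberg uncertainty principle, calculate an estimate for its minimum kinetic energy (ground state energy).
241.049 neV

Using the uncertainty principle to estimate ground state energy:

1. The position uncertainty is approximately the confinement size:
   Δx ≈ L = 4.639e-09 m

2. From ΔxΔp ≥ ℏ/2, the minimum momentum uncertainty is:
   Δp ≈ ℏ/(2L) = 1.137e-26 kg·m/s

3. The kinetic energy is approximately:
   KE ≈ (Δp)²/(2m) = (1.137e-26)²/(2 × 1.673e-27 kg)
   KE ≈ 3.862e-26 J = 241.049 neV

This is an order-of-magnitude estimate of the ground state energy.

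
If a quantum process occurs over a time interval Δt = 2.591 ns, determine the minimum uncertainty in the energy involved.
127.019 neV

Using the energy-time uncertainty principle:
ΔEΔt ≥ ℏ/2

The minimum uncertainty in energy is:
ΔE_min = ℏ/(2Δt)
ΔE_min = (1.055e-34 J·s) / (2 × 2.591e-09 s)
ΔE_min = 2.035e-26 J = 127.019 neV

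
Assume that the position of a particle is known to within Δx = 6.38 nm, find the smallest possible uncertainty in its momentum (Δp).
8.265 × 10^-27 kg·m/s

Using the Heisenberg uncertainty principle:
ΔxΔp ≥ ℏ/2

The minimum uncertainty in momentum is:
Δp_min = ℏ/(2Δx)
Δp_min = (1.055e-34 J·s) / (2 × 6.380e-09 m)
Δp_min = 8.265e-27 kg·m/s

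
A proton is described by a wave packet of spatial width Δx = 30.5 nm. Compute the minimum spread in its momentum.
1.729 × 10^-27 kg·m/s

For a wave packet, the spatial width Δx and momentum spread Δp are related by the uncertainty principle:
ΔxΔp ≥ ℏ/2

The minimum momentum spread is:
Δp_min = ℏ/(2Δx)
Δp_min = (1.055e-34 J·s) / (2 × 3.050e-08 m)
Δp_min = 1.729e-27 kg·m/s

A wave packet cannot have both a well-defined position and well-defined momentum.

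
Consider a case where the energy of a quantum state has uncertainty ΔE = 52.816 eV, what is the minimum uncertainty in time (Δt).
6.231 as

Using the energy-time uncertainty principle:
ΔEΔt ≥ ℏ/2

The minimum uncertainty in time is:
Δt_min = ℏ/(2ΔE)
Δt_min = (1.055e-34 J·s) / (2 × 8.462e-18 J)
Δt_min = 6.231e-18 s = 6.231 as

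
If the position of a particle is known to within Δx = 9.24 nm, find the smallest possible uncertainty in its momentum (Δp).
5.707 × 10^-27 kg·m/s

Using the Heisenberg uncertainty principle:
ΔxΔp ≥ ℏ/2

The minimum uncertainty in momentum is:
Δp_min = ℏ/(2Δx)
Δp_min = (1.055e-34 J·s) / (2 × 9.240e-09 m)
Δp_min = 5.707e-27 kg·m/s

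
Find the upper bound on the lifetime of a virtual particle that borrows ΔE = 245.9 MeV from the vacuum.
1.338 ys

Using the energy-time uncertainty principle:
ΔEΔt ≥ ℏ/2

For a virtual particle borrowing energy ΔE, the maximum lifetime is:
Δt_max = ℏ/(2ΔE)

Converting energy:
ΔE = 245.9 MeV = 3.940e-11 J

Δt_max = (1.055e-34 J·s) / (2 × 3.940e-11 J)
Δt_max = 1.338e-24 s = 1.338 ys

Virtual particles with higher borrowed energy exist for shorter times.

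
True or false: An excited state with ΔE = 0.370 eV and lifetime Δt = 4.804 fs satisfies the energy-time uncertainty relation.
Yes, it satisfies the uncertainty relation.

Calculate the product ΔEΔt:
ΔE = 0.370 eV = 5.928e-20 J
ΔEΔt = (5.928e-20 J) × (4.804e-15 s)
ΔEΔt = 2.848e-34 J·s

Compare to the minimum allowed value ℏ/2:
ℏ/2 = 5.273e-35 J·s

Since ΔEΔt = 2.848e-34 J·s ≥ 5.273e-35 J·s = ℏ/2,
this satisfies the uncertainty relation.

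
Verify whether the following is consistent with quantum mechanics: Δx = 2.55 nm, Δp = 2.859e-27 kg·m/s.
No, it violates the uncertainty principle (impossible measurement).

Calculate the product ΔxΔp:
ΔxΔp = (2.550e-09 m) × (2.859e-27 kg·m/s)
ΔxΔp = 7.290e-36 J·s

Compare to the minimum allowed value ℏ/2:
ℏ/2 = 5.273e-35 J·s

Since ΔxΔp = 7.290e-36 J·s < 5.273e-35 J·s = ℏ/2,
the measurement violates the uncertainty principle.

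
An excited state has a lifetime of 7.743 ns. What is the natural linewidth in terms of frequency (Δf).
10.277 MHz

Using the energy-time uncertainty principle and E = hf:
ΔEΔt ≥ ℏ/2
hΔf·Δt ≥ ℏ/2

The minimum frequency uncertainty is:
Δf = ℏ/(2hτ) = 1/(4πτ)
Δf = 1/(4π × 7.743e-09 s)
Δf = 1.028e+07 Hz = 10.277 MHz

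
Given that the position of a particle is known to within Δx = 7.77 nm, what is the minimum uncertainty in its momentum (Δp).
6.786 × 10^-27 kg·m/s

Using the Heisenberg uncertainty principle:
ΔxΔp ≥ ℏ/2

The minimum uncertainty in momentum is:
Δp_min = ℏ/(2Δx)
Δp_min = (1.055e-34 J·s) / (2 × 7.770e-09 m)
Δp_min = 6.786e-27 kg·m/s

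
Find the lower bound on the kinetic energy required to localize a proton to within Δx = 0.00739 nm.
94.987 meV

Localizing a particle requires giving it sufficient momentum uncertainty:

1. From uncertainty principle: Δp ≥ ℏ/(2Δx)
   Δp_min = (1.055e-34 J·s) / (2 × 7.390e-12 m)
   Δp_min = 7.135e-24 kg·m/s

2. This momentum uncertainty corresponds to kinetic energy:
   KE ≈ (Δp)²/(2m) = (7.135e-24)²/(2 × 1.673e-27 kg)
   KE = 1.522e-20 J = 94.987 meV

Tighter localization requires more energy.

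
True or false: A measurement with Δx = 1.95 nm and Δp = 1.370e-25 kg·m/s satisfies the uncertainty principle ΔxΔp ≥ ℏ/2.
Yes, it satisfies the uncertainty principle.

Calculate the product ΔxΔp:
ΔxΔp = (1.950e-09 m) × (1.370e-25 kg·m/s)
ΔxΔp = 2.672e-34 J·s

Compare to the minimum allowed value ℏ/2:
ℏ/2 = 5.273e-35 J·s

Since ΔxΔp = 2.672e-34 J·s ≥ 5.273e-35 J·s = ℏ/2,
the measurement satisfies the uncertainty principle.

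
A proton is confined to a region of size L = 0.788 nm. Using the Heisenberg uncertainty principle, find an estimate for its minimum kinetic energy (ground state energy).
8.354 μeV

Using the uncertainty principle to estimate ground state energy:

1. The position uncertainty is approximately the confinement size:
   Δx ≈ L = 7.880e-10 m

2. From ΔxΔp ≥ ℏ/2, the minimum momentum uncertainty is:
   Δp ≈ ℏ/(2L) = 6.691e-26 kg·m/s

3. The kinetic energy is approximately:
   KE ≈ (Δp)²/(2m) = (6.691e-26)²/(2 × 1.673e-27 kg)
   KE ≈ 1.338e-24 J = 8.354 μeV

This is an order-of-magnitude estimate of the ground state energy.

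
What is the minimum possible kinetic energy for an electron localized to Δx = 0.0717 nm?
1.853 eV

Localizing a particle requires giving it sufficient momentum uncertainty:

1. From uncertainty principle: Δp ≥ ℏ/(2Δx)
   Δp_min = (1.055e-34 J·s) / (2 × 7.170e-11 m)
   Δp_min = 7.354e-25 kg·m/s

2. This momentum uncertainty corresponds to kinetic energy:
   KE ≈ (Δp)²/(2m) = (7.354e-25)²/(2 × 9.109e-31 kg)
   KE = 2.968e-19 J = 1.853 eV

Tighter localization requires more energy.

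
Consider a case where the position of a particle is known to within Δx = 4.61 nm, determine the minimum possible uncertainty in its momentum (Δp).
1.144 × 10^-26 kg·m/s

Using the Heisenberg uncertainty principle:
ΔxΔp ≥ ℏ/2

The minimum uncertainty in momentum is:
Δp_min = ℏ/(2Δx)
Δp_min = (1.055e-34 J·s) / (2 × 4.610e-09 m)
Δp_min = 1.144e-26 kg·m/s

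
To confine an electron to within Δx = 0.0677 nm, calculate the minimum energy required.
2.078 eV

Localizing a particle requires giving it sufficient momentum uncertainty:

1. From uncertainty principle: Δp ≥ ℏ/(2Δx)
   Δp_min = (1.055e-34 J·s) / (2 × 6.770e-11 m)
   Δp_min = 7.789e-25 kg·m/s

2. This momentum uncertainty corresponds to kinetic energy:
   KE ≈ (Δp)²/(2m) = (7.789e-25)²/(2 × 9.109e-31 kg)
   KE = 3.330e-19 J = 2.078 eV

Tighter localization requires more energy.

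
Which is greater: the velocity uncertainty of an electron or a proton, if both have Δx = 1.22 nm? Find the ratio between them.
The electron has the larger minimum velocity uncertainty, by a ratio of 1836.2.

For both particles, Δp_min = ℏ/(2Δx) = 4.322e-26 kg·m/s (same for both).

The velocity uncertainty is Δv = Δp/m:
- electron: Δv = 4.322e-26 / 9.109e-31 = 4.745e+04 m/s = 47.446 km/s
- proton: Δv = 4.322e-26 / 1.673e-27 = 2.584e+01 m/s = 25.840 m/s

Ratio: 4.745e+04 / 2.584e+01 = 1836.2

The lighter particle has larger velocity uncertainty because Δv ∝ 1/m.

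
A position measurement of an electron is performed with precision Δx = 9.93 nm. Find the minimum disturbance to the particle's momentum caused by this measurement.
5.310 × 10^-27 kg·m/s

The uncertainty principle implies that measuring position disturbs momentum:
ΔxΔp ≥ ℏ/2

When we measure position with precision Δx, we necessarily introduce a momentum uncertainty:
Δp ≥ ℏ/(2Δx)
Δp_min = (1.055e-34 J·s) / (2 × 9.930e-09 m)
Δp_min = 5.310e-27 kg·m/s

The more precisely we measure position, the greater the momentum disturbance.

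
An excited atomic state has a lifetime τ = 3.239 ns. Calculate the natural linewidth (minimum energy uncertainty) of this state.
101.607 neV

Using the energy-time uncertainty principle:
ΔEΔt ≥ ℏ/2

The lifetime τ represents the time uncertainty Δt.
The natural linewidth (minimum energy uncertainty) is:

ΔE = ℏ/(2τ)
ΔE = (1.055e-34 J·s) / (2 × 3.239e-09 s)
ΔE = 1.628e-26 J = 101.607 neV

This natural linewidth limits the precision of spectroscopic measurements.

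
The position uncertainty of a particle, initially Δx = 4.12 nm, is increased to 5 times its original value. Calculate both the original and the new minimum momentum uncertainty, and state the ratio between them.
Original Δp_min = 1.280 × 10^-26 kg·m/s; new Δp'_min = 2.560 × 10^-27 kg·m/s; ratio Δp'_min/Δp_min = 1/5.

From the uncertainty principle ΔxΔp ≥ ℏ/2, the minimum momentum uncertainty is Δp_min = ℏ/(2Δx).

Original (Δx = 4.12 nm = 4.120e-09 m):
Δp_min = (1.055e-34 J·s)/(2 × 4.120e-09 m) = 1.280e-26 kg·m/s

When Δx → 5Δx:
Δp'_min = ℏ/(2 × 5Δx) = (1/5) × ℏ/(2Δx) = (1/5) × Δp_min
Δp'_min = 1/5 × 1.280e-26 kg·m/s = 2.560e-27 kg·m/s

Since Δp_min ∝ 1/Δx, when Δx is increased to 5 times its original value, Δp_min decreases to 1/5 of its original value.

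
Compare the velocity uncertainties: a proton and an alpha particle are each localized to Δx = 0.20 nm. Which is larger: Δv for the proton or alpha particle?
The proton has the larger minimum velocity uncertainty, by a ratio of 4.0.

For both particles, Δp_min = ℏ/(2Δx) = 2.636e-25 kg·m/s (same for both).

The velocity uncertainty is Δv = Δp/m:
- proton: Δv = 2.636e-25 / 1.673e-27 = 1.576e+02 m/s = 157.623 m/s
- alpha particle: Δv = 2.636e-25 / 6.645e-27 = 3.968e+01 m/s = 39.677 m/s

Ratio: 1.576e+02 / 3.968e+01 = 4.0

The lighter particle has larger velocity uncertainty because Δv ∝ 1/m.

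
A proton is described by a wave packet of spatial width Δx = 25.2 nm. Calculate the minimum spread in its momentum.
2.092 × 10^-27 kg·m/s

For a wave packet, the spatial width Δx and momentum spread Δp are related by the uncertainty principle:
ΔxΔp ≥ ℏ/2

The minimum momentum spread is:
Δp_min = ℏ/(2Δx)
Δp_min = (1.055e-34 J·s) / (2 × 2.520e-08 m)
Δp_min = 2.092e-27 kg·m/s

A wave packet cannot have both a well-defined position and well-defined momentum.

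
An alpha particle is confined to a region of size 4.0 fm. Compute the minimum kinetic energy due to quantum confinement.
81.613 keV

Using the uncertainty principle:

1. Position uncertainty: Δx ≈ 4.000e-15 m
2. Minimum momentum uncertainty: Δp = ℏ/(2Δx) = 1.318e-20 kg·m/s
3. Minimum kinetic energy:
   KE = (Δp)²/(2m) = (1.318e-20)²/(2 × 6.645e-27 kg)
   KE = 1.308e-14 J = 81.613 keV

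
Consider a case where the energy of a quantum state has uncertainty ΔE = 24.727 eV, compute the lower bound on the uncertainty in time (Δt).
13.310 as

Using the energy-time uncertainty principle:
ΔEΔt ≥ ℏ/2

The minimum uncertainty in time is:
Δt_min = ℏ/(2ΔE)
Δt_min = (1.055e-34 J·s) / (2 × 3.962e-18 J)
Δt_min = 1.331e-17 s = 13.310 as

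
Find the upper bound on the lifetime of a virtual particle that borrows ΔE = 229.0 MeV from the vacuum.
1.437 ys

Using the energy-time uncertainty principle:
ΔEΔt ≥ ℏ/2

For a virtual particle borrowing energy ΔE, the maximum lifetime is:
Δt_max = ℏ/(2ΔE)

Converting energy:
ΔE = 229.0 MeV = 3.669e-11 J

Δt_max = (1.055e-34 J·s) / (2 × 3.669e-11 J)
Δt_max = 1.437e-24 s = 1.437 ys

Virtual particles with higher borrowed energy exist for shorter times.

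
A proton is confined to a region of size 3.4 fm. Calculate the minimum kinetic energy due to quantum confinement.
448.742 keV

Using the uncertainty principle:

1. Position uncertainty: Δx ≈ 3.400e-15 m
2. Minimum momentum uncertainty: Δp = ℏ/(2Δx) = 1.551e-20 kg·m/s
3. Minimum kinetic energy:
   KE = (Δp)²/(2m) = (1.551e-20)²/(2 × 1.673e-27 kg)
   KE = 7.190e-14 J = 448.742 keV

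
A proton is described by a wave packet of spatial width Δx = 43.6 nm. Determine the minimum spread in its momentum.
1.209 × 10^-27 kg·m/s

For a wave packet, the spatial width Δx and momentum spread Δp are related by the uncertainty principle:
ΔxΔp ≥ ℏ/2

The minimum momentum spread is:
Δp_min = ℏ/(2Δx)
Δp_min = (1.055e-34 J·s) / (2 × 4.360e-08 m)
Δp_min = 1.209e-27 kg·m/s

A wave packet cannot have both a well-defined position and well-defined momentum.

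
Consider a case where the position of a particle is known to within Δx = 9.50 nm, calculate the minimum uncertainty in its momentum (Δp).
5.550 × 10^-27 kg·m/s

Using the Heisenberg uncertainty principle:
ΔxΔp ≥ ℏ/2

The minimum uncertainty in momentum is:
Δp_min = ℏ/(2Δx)
Δp_min = (1.055e-34 J·s) / (2 × 9.500e-09 m)
Δp_min = 5.550e-27 kg·m/s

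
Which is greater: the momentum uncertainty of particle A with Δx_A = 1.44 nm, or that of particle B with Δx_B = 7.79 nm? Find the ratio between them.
Particle A has the larger minimum momentum uncertainty, by a factor of 5.41.

For each particle, the minimum momentum uncertainty is Δp_min = ℏ/(2Δx):

Particle A: Δp_A = ℏ/(2×1.440e-09 m) = 3.662e-26 kg·m/s
Particle B: Δp_B = ℏ/(2×7.790e-09 m) = 6.769e-27 kg·m/s

Ratio: Δp_A/Δp_B = 5.41

Since Δp_min ∝ 1/Δx, the particle with smaller position uncertainty (A) has larger momentum uncertainty.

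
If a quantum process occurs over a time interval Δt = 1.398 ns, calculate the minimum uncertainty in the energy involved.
235.412 neV

Using the energy-time uncertainty principle:
ΔEΔt ≥ ℏ/2

The minimum uncertainty in energy is:
ΔE_min = ℏ/(2Δt)
ΔE_min = (1.055e-34 J·s) / (2 × 1.398e-09 s)
ΔE_min = 3.772e-26 J = 235.412 neV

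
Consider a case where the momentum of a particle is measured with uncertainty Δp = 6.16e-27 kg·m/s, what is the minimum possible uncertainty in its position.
8.560 nm

Using the Heisenberg uncertainty principle:
ΔxΔp ≥ ℏ/2

The minimum uncertainty in position is:
Δx_min = ℏ/(2Δp)
Δx_min = (1.055e-34 J·s) / (2 × 6.160e-27 kg·m/s)
Δx_min = 8.560e-09 m = 8.560 nm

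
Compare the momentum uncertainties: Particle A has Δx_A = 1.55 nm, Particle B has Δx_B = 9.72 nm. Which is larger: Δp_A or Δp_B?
Particle A has the larger minimum momentum uncertainty, by a factor of 6.27.

For each particle, the minimum momentum uncertainty is Δp_min = ℏ/(2Δx):

Particle A: Δp_A = ℏ/(2×1.550e-09 m) = 3.402e-26 kg·m/s
Particle B: Δp_B = ℏ/(2×9.720e-09 m) = 5.425e-27 kg·m/s

Ratio: Δp_A/Δp_B = 6.27

Since Δp_min ∝ 1/Δx, the particle with smaller position uncertainty (A) has larger momentum uncertainty.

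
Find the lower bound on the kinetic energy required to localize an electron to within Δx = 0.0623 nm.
2.454 eV

Localizing a particle requires giving it sufficient momentum uncertainty:

1. From uncertainty principle: Δp ≥ ℏ/(2Δx)
   Δp_min = (1.055e-34 J·s) / (2 × 6.230e-11 m)
   Δp_min = 8.464e-25 kg·m/s

2. This momentum uncertainty corresponds to kinetic energy:
   KE ≈ (Δp)²/(2m) = (8.464e-25)²/(2 × 9.109e-31 kg)
   KE = 3.932e-19 J = 2.454 eV

Tighter localization requires more energy.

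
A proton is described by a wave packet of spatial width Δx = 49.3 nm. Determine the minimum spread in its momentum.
1.070 × 10^-27 kg·m/s

For a wave packet, the spatial width Δx and momentum spread Δp are related by the uncertainty principle:
ΔxΔp ≥ ℏ/2

The minimum momentum spread is:
Δp_min = ℏ/(2Δx)
Δp_min = (1.055e-34 J·s) / (2 × 4.930e-08 m)
Δp_min = 1.070e-27 kg·m/s

A wave packet cannot have both a well-defined position and well-defined momentum.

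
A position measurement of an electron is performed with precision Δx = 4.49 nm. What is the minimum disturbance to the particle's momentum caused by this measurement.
1.174 × 10^-26 kg·m/s

The uncertainty principle implies that measuring position disturbs momentum:
ΔxΔp ≥ ℏ/2

When we measure position with precision Δx, we necessarily introduce a momentum uncertainty:
Δp ≥ ℏ/(2Δx)
Δp_min = (1.055e-34 J·s) / (2 × 4.490e-09 m)
Δp_min = 1.174e-26 kg·m/s

The more precisely we measure position, the greater the momentum disturbance.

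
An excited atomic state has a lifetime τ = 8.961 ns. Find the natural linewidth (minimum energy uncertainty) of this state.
36.726 neV

Using the energy-time uncertainty principle:
ΔEΔt ≥ ℏ/2

The lifetime τ represents the time uncertainty Δt.
The natural linewidth (minimum energy uncertainty) is:

ΔE = ℏ/(2τ)
ΔE = (1.055e-34 J·s) / (2 × 8.961e-09 s)
ΔE = 5.884e-27 J = 36.726 neV

This natural linewidth limits the precision of spectroscopic measurements.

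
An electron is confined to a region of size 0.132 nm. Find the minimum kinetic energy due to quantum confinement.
546.657 meV

Using the uncertainty principle:

1. Position uncertainty: Δx ≈ 1.320e-10 m
2. Minimum momentum uncertainty: Δp = ℏ/(2Δx) = 3.995e-25 kg·m/s
3. Minimum kinetic energy:
   KE = (Δp)²/(2m) = (3.995e-25)²/(2 × 9.109e-31 kg)
   KE = 8.758e-20 J = 546.657 meV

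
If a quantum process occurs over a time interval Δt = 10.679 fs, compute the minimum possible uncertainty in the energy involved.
30.818 meV

Using the energy-time uncertainty principle:
ΔEΔt ≥ ℏ/2

The minimum uncertainty in energy is:
ΔE_min = ℏ/(2Δt)
ΔE_min = (1.055e-34 J·s) / (2 × 1.068e-14 s)
ΔE_min = 4.938e-21 J = 30.818 meV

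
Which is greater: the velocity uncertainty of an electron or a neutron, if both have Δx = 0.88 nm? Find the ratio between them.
The electron has the larger minimum velocity uncertainty, by a ratio of 1838.7.

For both particles, Δp_min = ℏ/(2Δx) = 5.992e-26 kg·m/s (same for both).

The velocity uncertainty is Δv = Δp/m:
- electron: Δv = 5.992e-26 / 9.109e-31 = 6.578e+04 m/s = 65.777 km/s
- neutron: Δv = 5.992e-26 / 1.675e-27 = 3.577e+01 m/s = 35.774 m/s

Ratio: 6.578e+04 / 3.577e+01 = 1838.7

The lighter particle has larger velocity uncertainty because Δv ∝ 1/m.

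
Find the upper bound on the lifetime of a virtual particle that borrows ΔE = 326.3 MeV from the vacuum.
1.009 ys

Using the energy-time uncertainty principle:
ΔEΔt ≥ ℏ/2

For a virtual particle borrowing energy ΔE, the maximum lifetime is:
Δt_max = ℏ/(2ΔE)

Converting energy:
ΔE = 326.3 MeV = 5.228e-11 J

Δt_max = (1.055e-34 J·s) / (2 × 5.228e-11 J)
Δt_max = 1.009e-24 s = 1.009 ys

Virtual particles with higher borrowed energy exist for shorter times.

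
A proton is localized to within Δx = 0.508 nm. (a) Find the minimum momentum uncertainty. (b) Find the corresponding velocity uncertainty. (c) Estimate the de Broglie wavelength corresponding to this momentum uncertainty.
(a) Δp_min = 1.038 × 10^-25 kg·m/s
(b) Δv_min = 62.056 m/s
(c) λ_dB = 6.384 nm

Step-by-step:

(a) From the uncertainty principle:
Δp_min = ℏ/(2Δx) = (1.055e-34 J·s)/(2 × 5.080e-10 m) = 1.038e-25 kg·m/s

(b) The velocity uncertainty:
Δv = Δp/m = (1.038e-25 kg·m/s)/(1.673e-27 kg) = 6.206e+01 m/s = 62.056 m/s

(c) The de Broglie wavelength for this momentum:
λ = h/p = (6.626e-34 J·s)/(1.038e-25 kg·m/s) = 6.384e-09 m = 6.384 nm

Note: The de Broglie wavelength is comparable to the localization size, as expected from wave-particle duality.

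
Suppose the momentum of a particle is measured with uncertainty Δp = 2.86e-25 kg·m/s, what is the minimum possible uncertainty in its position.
184.366 pm

Using the Heisenberg uncertainty principle:
ΔxΔp ≥ ℏ/2

The minimum uncertainty in position is:
Δx_min = ℏ/(2Δp)
Δx_min = (1.055e-34 J·s) / (2 × 2.860e-25 kg·m/s)
Δx_min = 1.844e-10 m = 184.366 pm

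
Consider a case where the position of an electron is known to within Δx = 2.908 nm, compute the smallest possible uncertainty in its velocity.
19.905 km/s

Using the Heisenberg uncertainty principle and Δp = mΔv:
ΔxΔp ≥ ℏ/2
Δx(mΔv) ≥ ℏ/2

The minimum uncertainty in velocity is:
Δv_min = ℏ/(2mΔx)
Δv_min = (1.055e-34 J·s) / (2 × 9.109e-31 kg × 2.908e-09 m)
Δv_min = 1.991e+04 m/s = 19.905 km/s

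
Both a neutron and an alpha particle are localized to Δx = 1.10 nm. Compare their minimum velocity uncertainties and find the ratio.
The neutron has the larger minimum velocity uncertainty, by a ratio of 4.0.

For both particles, Δp_min = ℏ/(2Δx) = 4.794e-26 kg·m/s (same for both).

The velocity uncertainty is Δv = Δp/m:
- neutron: Δv = 4.794e-26 / 1.675e-27 = 2.862e+01 m/s = 28.619 m/s
- alpha particle: Δv = 4.794e-26 / 6.645e-27 = 7.214e+00 m/s = 7.214 m/s

Ratio: 2.862e+01 / 7.214e+00 = 4.0

The lighter particle has larger velocity uncertainty because Δv ∝ 1/m.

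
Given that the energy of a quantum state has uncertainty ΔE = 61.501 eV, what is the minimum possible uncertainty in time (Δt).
5.351 as

Using the energy-time uncertainty principle:
ΔEΔt ≥ ℏ/2

The minimum uncertainty in time is:
Δt_min = ℏ/(2ΔE)
Δt_min = (1.055e-34 J·s) / (2 × 9.854e-18 J)
Δt_min = 5.351e-18 s = 5.351 as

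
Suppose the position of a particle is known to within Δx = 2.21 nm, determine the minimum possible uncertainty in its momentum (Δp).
2.386 × 10^-26 kg·m/s

Using the Heisenberg uncertainty principle:
ΔxΔp ≥ ℏ/2

The minimum uncertainty in momentum is:
Δp_min = ℏ/(2Δx)
Δp_min = (1.055e-34 J·s) / (2 × 2.210e-09 m)
Δp_min = 2.386e-26 kg·m/s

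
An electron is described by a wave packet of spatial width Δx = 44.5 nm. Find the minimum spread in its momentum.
1.185 × 10^-27 kg·m/s

For a wave packet, the spatial width Δx and momentum spread Δp are related by the uncertainty principle:
ΔxΔp ≥ ℏ/2

The minimum momentum spread is:
Δp_min = ℏ/(2Δx)
Δp_min = (1.055e-34 J·s) / (2 × 4.450e-08 m)
Δp_min = 1.185e-27 kg·m/s

A wave packet cannot have both a well-defined position and well-defined momentum.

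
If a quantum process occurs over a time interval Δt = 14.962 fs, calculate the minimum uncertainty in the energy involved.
21.996 meV

Using the energy-time uncertainty principle:
ΔEΔt ≥ ℏ/2

The minimum uncertainty in energy is:
ΔE_min = ℏ/(2Δt)
ΔE_min = (1.055e-34 J·s) / (2 × 1.496e-14 s)
ΔE_min = 3.524e-21 J = 21.996 meV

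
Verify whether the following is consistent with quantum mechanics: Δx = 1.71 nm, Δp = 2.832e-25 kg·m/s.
Yes, it satisfies the uncertainty principle.

Calculate the product ΔxΔp:
ΔxΔp = (1.710e-09 m) × (2.832e-25 kg·m/s)
ΔxΔp = 4.843e-34 J·s

Compare to the minimum allowed value ℏ/2:
ℏ/2 = 5.273e-35 J·s

Since ΔxΔp = 4.843e-34 J·s ≥ 5.273e-35 J·s = ℏ/2,
the measurement satisfies the uncertainty principle.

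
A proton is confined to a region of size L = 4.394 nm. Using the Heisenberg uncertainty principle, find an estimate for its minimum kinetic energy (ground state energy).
268.679 neV

Using the uncertainty principle to estimate ground state energy:

1. The position uncertainty is approximately the confinement size:
   Δx ≈ L = 4.394e-09 m

2. From ΔxΔp ≥ ℏ/2, the minimum momentum uncertainty is:
   Δp ≈ ℏ/(2L) = 1.200e-26 kg·m/s

3. The kinetic energy is approximately:
   KE ≈ (Δp)²/(2m) = (1.200e-26)²/(2 × 1.673e-27 kg)
   KE ≈ 4.305e-26 J = 268.679 neV

This is an order-of-magnitude estimate of the ground state energy.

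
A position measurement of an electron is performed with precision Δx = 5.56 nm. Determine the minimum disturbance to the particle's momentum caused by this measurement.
9.484 × 10^-27 kg·m/s

The uncertainty principle implies that measuring position disturbs momentum:
ΔxΔp ≥ ℏ/2

When we measure position with precision Δx, we necessarily introduce a momentum uncertainty:
Δp ≥ ℏ/(2Δx)
Δp_min = (1.055e-34 J·s) / (2 × 5.560e-09 m)
Δp_min = 9.484e-27 kg·m/s

The more precisely we measure position, the greater the momentum disturbance.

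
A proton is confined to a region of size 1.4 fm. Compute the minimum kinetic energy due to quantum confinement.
2.647 MeV

Using the uncertainty principle:

1. Position uncertainty: Δx ≈ 1.400e-15 m
2. Minimum momentum uncertainty: Δp = ℏ/(2Δx) = 3.766e-20 kg·m/s
3. Minimum kinetic energy:
   KE = (Δp)²/(2m) = (3.766e-20)²/(2 × 1.673e-27 kg)
   KE = 4.240e-13 J = 2.647 MeV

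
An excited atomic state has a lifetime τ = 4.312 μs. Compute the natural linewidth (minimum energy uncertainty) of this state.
76.323 peV

Using the energy-time uncertainty principle:
ΔEΔt ≥ ℏ/2

The lifetime τ represents the time uncertainty Δt.
The natural linewidth (minimum energy uncertainty) is:

ΔE = ℏ/(2τ)
ΔE = (1.055e-34 J·s) / (2 × 4.312e-06 s)
ΔE = 1.223e-29 J = 76.323 peV

This natural linewidth limits the precision of spectroscopic measurements.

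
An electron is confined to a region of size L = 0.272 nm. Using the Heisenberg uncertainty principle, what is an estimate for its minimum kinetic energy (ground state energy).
128.743 meV

Using the uncertainty principle to estimate ground state energy:

1. The position uncertainty is approximately the confinement size:
   Δx ≈ L = 2.720e-10 m

2. From ΔxΔp ≥ ℏ/2, the minimum momentum uncertainty is:
   Δp ≈ ℏ/(2L) = 1.939e-25 kg·m/s

3. The kinetic energy is approximately:
   KE ≈ (Δp)²/(2m) = (1.939e-25)²/(2 × 9.109e-31 kg)
   KE ≈ 2.063e-20 J = 128.743 meV

This is an order-of-magnitude estimate of the ground state energy.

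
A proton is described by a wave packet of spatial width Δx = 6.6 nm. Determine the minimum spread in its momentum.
7.989 × 10^-27 kg·m/s

For a wave packet, the spatial width Δx and momentum spread Δp are related by the uncertainty principle:
ΔxΔp ≥ ℏ/2

The minimum momentum spread is:
Δp_min = ℏ/(2Δx)
Δp_min = (1.055e-34 J·s) / (2 × 6.600e-09 m)
Δp_min = 7.989e-27 kg·m/s

A wave packet cannot have both a well-defined position and well-defined momentum.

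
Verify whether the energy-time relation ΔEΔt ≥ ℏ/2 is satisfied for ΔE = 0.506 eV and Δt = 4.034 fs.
Yes, it satisfies the uncertainty relation.

Calculate the product ΔEΔt:
ΔE = 0.506 eV = 8.107e-20 J
ΔEΔt = (8.107e-20 J) × (4.034e-15 s)
ΔEΔt = 3.270e-34 J·s

Compare to the minimum allowed value ℏ/2:
ℏ/2 = 5.273e-35 J·s

Since ΔEΔt = 3.270e-34 J·s ≥ 5.273e-35 J·s = ℏ/2,
this satisfies the uncertainty relation.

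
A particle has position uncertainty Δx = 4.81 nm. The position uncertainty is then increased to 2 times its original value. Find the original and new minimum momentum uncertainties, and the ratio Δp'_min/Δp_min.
Original Δp_min = 1.096 × 10^-26 kg·m/s; new Δp'_min = 5.481 × 10^-27 kg·m/s; ratio Δp'_min/Δp_min = 1/2.

From the uncertainty principle ΔxΔp ≥ ℏ/2, the minimum momentum uncertainty is Δp_min = ℏ/(2Δx).

Original (Δx = 4.81 nm = 4.810e-09 m):
Δp_min = (1.055e-34 J·s)/(2 × 4.810e-09 m) = 1.096e-26 kg·m/s

When Δx → 2Δx:
Δp'_min = ℏ/(2 × 2Δx) = (1/2) × ℏ/(2Δx) = (1/2) × Δp_min
Δp'_min = 1/2 × 1.096e-26 kg·m/s = 5.481e-27 kg·m/s

Since Δp_min ∝ 1/Δx, when Δx is increased to 2 times its original value, Δp_min decreases to 1/2 of its original value.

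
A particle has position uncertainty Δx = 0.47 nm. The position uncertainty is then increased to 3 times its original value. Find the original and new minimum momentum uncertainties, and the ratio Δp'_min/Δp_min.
Original Δp_min = 1.122 × 10^-25 kg·m/s; new Δp'_min = 3.740 × 10^-26 kg·m/s; ratio Δp'_min/Δp_min = 1/3.

From the uncertainty principle ΔxΔp ≥ ℏ/2, the minimum momentum uncertainty is Δp_min = ℏ/(2Δx).

Original (Δx = 0.47 nm = 4.700e-10 m):
Δp_min = (1.055e-34 J·s)/(2 × 4.700e-10 m) = 1.122e-25 kg·m/s

When Δx → 3Δx:
Δp'_min = ℏ/(2 × 3Δx) = (1/3) × ℏ/(2Δx) = (1/3) × Δp_min
Δp'_min = 1/3 × 1.122e-25 kg·m/s = 3.740e-26 kg·m/s

Since Δp_min ∝ 1/Δx, when Δx is increased to 3 times its original value, Δp_min decreases to 1/3 of its original value.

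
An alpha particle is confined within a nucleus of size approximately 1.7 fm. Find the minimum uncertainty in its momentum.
3.102 × 10^-20 kg·m/s

Using the Heisenberg uncertainty principle:
ΔxΔp ≥ ℏ/2

With Δx ≈ L = 1.700e-15 m (the confinement size):
Δp_min = ℏ/(2Δx)
Δp_min = (1.055e-34 J·s) / (2 × 1.700e-15 m)
Δp_min = 3.102e-20 kg·m/s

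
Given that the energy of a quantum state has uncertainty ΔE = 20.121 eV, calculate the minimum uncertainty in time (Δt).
16.356 as

Using the energy-time uncertainty principle:
ΔEΔt ≥ ℏ/2

The minimum uncertainty in time is:
Δt_min = ℏ/(2ΔE)
Δt_min = (1.055e-34 J·s) / (2 × 3.224e-18 J)
Δt_min = 1.636e-17 s = 16.356 as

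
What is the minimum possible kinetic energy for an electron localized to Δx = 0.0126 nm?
59.996 eV

Localizing a particle requires giving it sufficient momentum uncertainty:

1. From uncertainty principle: Δp ≥ ℏ/(2Δx)
   Δp_min = (1.055e-34 J·s) / (2 × 1.260e-11 m)
   Δp_min = 4.185e-24 kg·m/s

2. This momentum uncertainty corresponds to kinetic energy:
   KE ≈ (Δp)²/(2m) = (4.185e-24)²/(2 × 9.109e-31 kg)
   KE = 9.612e-18 J = 59.996 eV

Tighter localization requires more energy.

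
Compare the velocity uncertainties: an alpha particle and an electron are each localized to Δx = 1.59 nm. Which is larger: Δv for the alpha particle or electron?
The electron has the larger minimum velocity uncertainty, by a ratio of 7294.3.

For both particles, Δp_min = ℏ/(2Δx) = 3.316e-26 kg·m/s (same for both).

The velocity uncertainty is Δv = Δp/m:
- alpha particle: Δv = 3.316e-26 / 6.645e-27 = 4.991e+00 m/s = 4.991 m/s
- electron: Δv = 3.316e-26 / 9.109e-31 = 3.640e+04 m/s = 36.405 km/s

Ratio: 3.640e+04 / 4.991e+00 = 7294.3

The lighter particle has larger velocity uncertainty because Δv ∝ 1/m.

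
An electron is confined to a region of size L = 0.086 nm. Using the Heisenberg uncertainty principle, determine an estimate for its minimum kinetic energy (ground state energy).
1.288 eV

Using the uncertainty principle to estimate ground state energy:

1. The position uncertainty is approximately the confinement size:
   Δx ≈ L = 8.600e-11 m

2. From ΔxΔp ≥ ℏ/2, the minimum momentum uncertainty is:
   Δp ≈ ℏ/(2L) = 6.131e-25 kg·m/s

3. The kinetic energy is approximately:
   KE ≈ (Δp)²/(2m) = (6.131e-25)²/(2 × 9.109e-31 kg)
   KE ≈ 2.063e-19 J = 1.288 eV

This is an order-of-magnitude estimate of the ground state energy.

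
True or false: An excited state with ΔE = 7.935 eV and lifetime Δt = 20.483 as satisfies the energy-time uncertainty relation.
No, it violates the uncertainty relation.

Calculate the product ΔEΔt:
ΔE = 7.935 eV = 1.271e-18 J
ΔEΔt = (1.271e-18 J) × (2.048e-17 s)
ΔEΔt = 2.604e-35 J·s

Compare to the minimum allowed value ℏ/2:
ℏ/2 = 5.273e-35 J·s

Since ΔEΔt = 2.604e-35 J·s < 5.273e-35 J·s = ℏ/2,
this violates the uncertainty relation.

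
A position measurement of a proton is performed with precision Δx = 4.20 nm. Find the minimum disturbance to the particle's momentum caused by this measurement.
1.255 × 10^-26 kg·m/s

The uncertainty principle implies that measuring position disturbs momentum:
ΔxΔp ≥ ℏ/2

When we measure position with precision Δx, we necessarily introduce a momentum uncertainty:
Δp ≥ ℏ/(2Δx)
Δp_min = (1.055e-34 J·s) / (2 × 4.200e-09 m)
Δp_min = 1.255e-26 kg·m/s

The more precisely we measure position, the greater the momentum disturbance.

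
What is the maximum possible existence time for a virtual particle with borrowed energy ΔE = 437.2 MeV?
7.528 × 10^-25 s

Using the energy-time uncertainty principle:
ΔEΔt ≥ ℏ/2

For a virtual particle borrowing energy ΔE, the maximum lifetime is:
Δt_max = ℏ/(2ΔE)

Converting energy:
ΔE = 437.2 MeV = 7.005e-11 J

Δt_max = (1.055e-34 J·s) / (2 × 7.005e-11 J)
Δt_max = 7.528e-25 s = 7.528 × 10^-25 s

Virtual particles with higher borrowed energy exist for shorter times.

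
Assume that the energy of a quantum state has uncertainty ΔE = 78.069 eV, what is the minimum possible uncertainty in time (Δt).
4.216 as

Using the energy-time uncertainty principle:
ΔEΔt ≥ ℏ/2

The minimum uncertainty in time is:
Δt_min = ℏ/(2ΔE)
Δt_min = (1.055e-34 J·s) / (2 × 1.251e-17 J)
Δt_min = 4.216e-18 s = 4.216 as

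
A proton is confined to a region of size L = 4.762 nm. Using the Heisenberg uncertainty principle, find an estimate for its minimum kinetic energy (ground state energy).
228.758 neV

Using the uncertainty principle to estimate ground state energy:

1. The position uncertainty is approximately the confinement size:
   Δx ≈ L = 4.762e-09 m

2. From ΔxΔp ≥ ℏ/2, the minimum momentum uncertainty is:
   Δp ≈ ℏ/(2L) = 1.107e-26 kg·m/s

3. The kinetic energy is approximately:
   KE ≈ (Δp)²/(2m) = (1.107e-26)²/(2 × 1.673e-27 kg)
   KE ≈ 3.665e-26 J = 228.758 neV

This is an order-of-magnitude estimate of the ground state energy.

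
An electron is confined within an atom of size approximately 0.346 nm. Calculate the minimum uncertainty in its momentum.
1.524 × 10^-25 kg·m/s

Using the Heisenberg uncertainty principle:
ΔxΔp ≥ ℏ/2

With Δx ≈ L = 3.460e-10 m (the confinement size):
Δp_min = ℏ/(2Δx)
Δp_min = (1.055e-34 J·s) / (2 × 3.460e-10 m)
Δp_min = 1.524e-25 kg·m/s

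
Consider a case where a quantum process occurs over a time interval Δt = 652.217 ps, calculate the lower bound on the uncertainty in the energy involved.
504.596 neV

Using the energy-time uncertainty principle:
ΔEΔt ≥ ℏ/2

The minimum uncertainty in energy is:
ΔE_min = ℏ/(2Δt)
ΔE_min = (1.055e-34 J·s) / (2 × 6.522e-10 s)
ΔE_min = 8.085e-26 J = 504.596 neV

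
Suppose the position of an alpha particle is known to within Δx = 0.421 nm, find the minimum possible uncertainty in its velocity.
18.849 m/s

Using the Heisenberg uncertainty principle and Δp = mΔv:
ΔxΔp ≥ ℏ/2
Δx(mΔv) ≥ ℏ/2

The minimum uncertainty in velocity is:
Δv_min = ℏ/(2mΔx)
Δv_min = (1.055e-34 J·s) / (2 × 6.645e-27 kg × 4.210e-10 m)
Δv_min = 1.885e+01 m/s = 18.849 m/s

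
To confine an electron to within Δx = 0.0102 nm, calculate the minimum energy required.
91.551 eV

Localizing a particle requires giving it sufficient momentum uncertainty:

1. From uncertainty principle: Δp ≥ ℏ/(2Δx)
   Δp_min = (1.055e-34 J·s) / (2 × 1.020e-11 m)
   Δp_min = 5.169e-24 kg·m/s

2. This momentum uncertainty corresponds to kinetic energy:
   KE ≈ (Δp)²/(2m) = (5.169e-24)²/(2 × 9.109e-31 kg)
   KE = 1.467e-17 J = 91.551 eV

Tighter localization requires more energy.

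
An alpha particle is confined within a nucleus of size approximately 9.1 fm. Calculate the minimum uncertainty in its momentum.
5.794 × 10^-21 kg·m/s

Using the Heisenberg uncertainty principle:
ΔxΔp ≥ ℏ/2

With Δx ≈ L = 9.100e-15 m (the confinement size):
Δp_min = ℏ/(2Δx)
Δp_min = (1.055e-34 J·s) / (2 × 9.100e-15 m)
Δp_min = 5.794e-21 kg·m/s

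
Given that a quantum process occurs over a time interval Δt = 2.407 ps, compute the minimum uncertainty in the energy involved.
136.729 μeV

Using the energy-time uncertainty principle:
ΔEΔt ≥ ℏ/2

The minimum uncertainty in energy is:
ΔE_min = ℏ/(2Δt)
ΔE_min = (1.055e-34 J·s) / (2 × 2.407e-12 s)
ΔE_min = 2.191e-23 J = 136.729 μeV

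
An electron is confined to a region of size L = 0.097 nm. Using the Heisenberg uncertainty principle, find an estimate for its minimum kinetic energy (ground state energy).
1.012 eV

Using the uncertainty principle to estimate ground state energy:

1. The position uncertainty is approximately the confinement size:
   Δx ≈ L = 9.700e-11 m

2. From ΔxΔp ≥ ℏ/2, the minimum momentum uncertainty is:
   Δp ≈ ℏ/(2L) = 5.436e-25 kg·m/s

3. The kinetic energy is approximately:
   KE ≈ (Δp)²/(2m) = (5.436e-25)²/(2 × 9.109e-31 kg)
   KE ≈ 1.622e-19 J = 1.012 eV

This is an order-of-magnitude estimate of the ground state energy.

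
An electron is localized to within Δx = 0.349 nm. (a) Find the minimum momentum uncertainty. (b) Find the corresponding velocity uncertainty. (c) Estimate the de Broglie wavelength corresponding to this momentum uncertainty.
(a) Δp_min = 1.511 × 10^-25 kg·m/s
(b) Δv_min = 165.856 km/s
(c) λ_dB = 4.386 nm

Step-by-step:

(a) From the uncertainty principle:
Δp_min = ℏ/(2Δx) = (1.055e-34 J·s)/(2 × 3.490e-10 m) = 1.511e-25 kg·m/s

(b) The velocity uncertainty:
Δv = Δp/m = (1.511e-25 kg·m/s)/(9.109e-31 kg) = 1.659e+05 m/s = 165.856 km/s

(c) The de Broglie wavelength for this momentum:
λ = h/p = (6.626e-34 J·s)/(1.511e-25 kg·m/s) = 4.386e-09 m = 4.386 nm

Note: The de Broglie wavelength is comparable to the localization size, as expected from wave-particle duality.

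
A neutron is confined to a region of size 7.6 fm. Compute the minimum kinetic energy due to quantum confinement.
89.687 keV

Using the uncertainty principle:

1. Position uncertainty: Δx ≈ 7.600e-15 m
2. Minimum momentum uncertainty: Δp = ℏ/(2Δx) = 6.938e-21 kg·m/s
3. Minimum kinetic energy:
   KE = (Δp)²/(2m) = (6.938e-21)²/(2 × 1.675e-27 kg)
   KE = 1.437e-14 J = 89.687 keV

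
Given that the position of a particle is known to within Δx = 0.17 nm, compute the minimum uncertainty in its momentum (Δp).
3.102 × 10^-25 kg·m/s

Using the Heisenberg uncertainty principle:
ΔxΔp ≥ ℏ/2

The minimum uncertainty in momentum is:
Δp_min = ℏ/(2Δx)
Δp_min = (1.055e-34 J·s) / (2 × 1.700e-10 m)
Δp_min = 3.102e-25 kg·m/s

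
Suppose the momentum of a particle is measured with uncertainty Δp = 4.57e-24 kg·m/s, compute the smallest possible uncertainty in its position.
11.538 pm

Using the Heisenberg uncertainty principle:
ΔxΔp ≥ ℏ/2

The minimum uncertainty in position is:
Δx_min = ℏ/(2Δp)
Δx_min = (1.055e-34 J·s) / (2 × 4.570e-24 kg·m/s)
Δx_min = 1.154e-11 m = 11.538 pm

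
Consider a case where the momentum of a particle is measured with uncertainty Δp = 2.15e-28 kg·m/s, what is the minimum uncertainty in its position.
245.249 nm

Using the Heisenberg uncertainty principle:
ΔxΔp ≥ ℏ/2

The minimum uncertainty in position is:
Δx_min = ℏ/(2Δp)
Δx_min = (1.055e-34 J·s) / (2 × 2.150e-28 kg·m/s)
Δx_min = 2.452e-07 m = 245.249 nm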